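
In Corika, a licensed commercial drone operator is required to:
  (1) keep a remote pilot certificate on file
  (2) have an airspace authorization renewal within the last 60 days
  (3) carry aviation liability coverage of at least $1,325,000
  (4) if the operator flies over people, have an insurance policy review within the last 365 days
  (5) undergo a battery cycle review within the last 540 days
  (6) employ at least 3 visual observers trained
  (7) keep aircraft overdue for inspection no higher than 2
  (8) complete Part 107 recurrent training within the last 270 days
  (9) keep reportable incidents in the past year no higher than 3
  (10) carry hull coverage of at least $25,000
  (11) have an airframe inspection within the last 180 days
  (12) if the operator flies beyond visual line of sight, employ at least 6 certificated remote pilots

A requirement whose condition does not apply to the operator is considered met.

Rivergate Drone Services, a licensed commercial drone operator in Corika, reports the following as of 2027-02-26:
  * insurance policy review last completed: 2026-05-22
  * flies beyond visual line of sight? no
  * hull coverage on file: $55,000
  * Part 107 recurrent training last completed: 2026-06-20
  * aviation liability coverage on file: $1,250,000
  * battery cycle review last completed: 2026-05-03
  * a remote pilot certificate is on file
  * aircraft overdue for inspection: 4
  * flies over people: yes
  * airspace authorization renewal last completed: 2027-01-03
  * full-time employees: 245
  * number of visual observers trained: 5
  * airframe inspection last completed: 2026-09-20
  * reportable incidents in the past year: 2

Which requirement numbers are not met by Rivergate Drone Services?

3, 7

1. remote pilot certificate present → met
2. airspace authorization renewal 54 days ago vs limit 60 → met
3. aviation liability coverage $1,250,000 < $1,325,000 → not met
4. condition 'flies over people' holds; insurance policy review 280 days ago vs limit 365 → met
5. battery cycle review 299 days ago vs limit 540 → met
6. visual observers trained 5 ≥ 3 → met
7. aircraft overdue for inspection 4 > 2 → not met
8. Part 107 recurrent training 251 days ago vs limit 270 → met
9. reportable incidents in the past year 2 ≤ 3 → met
10. hull coverage $55,000 ≥ $25,000 → met
11. airframe inspection 159 days ago vs limit 180 → met
12. condition 'flies beyond visual line of sight' does not hold → requirement n/a → met
Not met: 3, 7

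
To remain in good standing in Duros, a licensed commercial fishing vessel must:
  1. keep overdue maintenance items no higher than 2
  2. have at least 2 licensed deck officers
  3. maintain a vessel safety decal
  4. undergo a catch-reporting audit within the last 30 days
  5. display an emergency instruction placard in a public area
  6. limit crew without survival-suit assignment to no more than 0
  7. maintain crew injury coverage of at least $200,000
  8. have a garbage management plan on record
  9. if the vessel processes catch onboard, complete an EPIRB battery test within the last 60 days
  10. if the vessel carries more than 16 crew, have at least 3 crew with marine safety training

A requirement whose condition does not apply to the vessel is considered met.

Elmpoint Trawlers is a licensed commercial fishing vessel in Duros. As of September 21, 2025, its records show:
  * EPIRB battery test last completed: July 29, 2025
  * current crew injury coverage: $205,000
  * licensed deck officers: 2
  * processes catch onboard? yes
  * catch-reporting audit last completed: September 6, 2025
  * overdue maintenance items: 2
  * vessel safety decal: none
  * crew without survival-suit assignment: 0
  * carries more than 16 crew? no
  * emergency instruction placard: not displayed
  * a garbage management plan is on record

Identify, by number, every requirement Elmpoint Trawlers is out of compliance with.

3, 5

1. overdue maintenance items 2 ≤ 2 → met
2. licensed deck officers 2 ≥ 2 → met
3. vessel safety decal absent → not met
4. catch-reporting audit 15 days ago vs limit 30 → met
5. emergency instruction placard absent → not met
6. crew without survival-suit assignment 0 ≤ 0 → met
7. crew injury coverage $205,000 ≥ $200,000 → met
8. garbage management plan present → met
9. condition 'processes catch onboard' holds; EPIRB battery test 54 days ago vs limit 60 → met
10. condition 'carries more than 16 crew' does not hold → requirement n/a → met
Not met: 3, 5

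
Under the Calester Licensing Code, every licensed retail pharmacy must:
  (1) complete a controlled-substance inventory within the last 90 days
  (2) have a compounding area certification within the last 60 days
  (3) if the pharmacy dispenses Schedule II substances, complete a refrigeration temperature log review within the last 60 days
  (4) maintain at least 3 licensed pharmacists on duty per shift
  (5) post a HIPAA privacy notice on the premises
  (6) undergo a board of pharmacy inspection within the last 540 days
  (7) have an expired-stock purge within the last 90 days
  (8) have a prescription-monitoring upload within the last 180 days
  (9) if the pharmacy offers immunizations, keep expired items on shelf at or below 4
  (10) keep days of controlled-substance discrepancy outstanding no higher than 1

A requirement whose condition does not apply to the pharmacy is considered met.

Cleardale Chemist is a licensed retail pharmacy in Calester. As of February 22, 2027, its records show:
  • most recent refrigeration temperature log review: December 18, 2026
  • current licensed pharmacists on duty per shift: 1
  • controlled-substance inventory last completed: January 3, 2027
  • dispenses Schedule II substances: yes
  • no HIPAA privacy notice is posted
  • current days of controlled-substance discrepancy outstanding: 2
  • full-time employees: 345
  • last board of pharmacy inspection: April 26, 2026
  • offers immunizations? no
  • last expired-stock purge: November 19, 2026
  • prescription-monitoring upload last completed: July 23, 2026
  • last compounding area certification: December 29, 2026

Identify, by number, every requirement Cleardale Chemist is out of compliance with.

1. controlled-substance inventory 50 days ago vs limit 90 → met
2. compounding area certification 55 days ago vs limit 60 → met
3. condition 'dispenses Schedule II substances' holds; refrigeration temperature log review 66 days ago vs limit 60 → not met
4. licensed pharmacists on duty per shift 1 < 3 → not met
5. HIPAA privacy notice absent → not met
6. board of pharmacy inspection 302 days ago vs limit 540 → met
7. expired-stock purge 95 days ago vs limit 90 → not met
8. prescription-monitoring upload 214 days ago vs limit 180 → not met
9. condition 'offers immunizations' does not hold → requirement n/a → met
10. days of controlled-substance discrepancy outstanding 2 > 1 → not met
Not met: 3, 4, 5, 7, 8, 10

3, 4, 5, 7, 8, 10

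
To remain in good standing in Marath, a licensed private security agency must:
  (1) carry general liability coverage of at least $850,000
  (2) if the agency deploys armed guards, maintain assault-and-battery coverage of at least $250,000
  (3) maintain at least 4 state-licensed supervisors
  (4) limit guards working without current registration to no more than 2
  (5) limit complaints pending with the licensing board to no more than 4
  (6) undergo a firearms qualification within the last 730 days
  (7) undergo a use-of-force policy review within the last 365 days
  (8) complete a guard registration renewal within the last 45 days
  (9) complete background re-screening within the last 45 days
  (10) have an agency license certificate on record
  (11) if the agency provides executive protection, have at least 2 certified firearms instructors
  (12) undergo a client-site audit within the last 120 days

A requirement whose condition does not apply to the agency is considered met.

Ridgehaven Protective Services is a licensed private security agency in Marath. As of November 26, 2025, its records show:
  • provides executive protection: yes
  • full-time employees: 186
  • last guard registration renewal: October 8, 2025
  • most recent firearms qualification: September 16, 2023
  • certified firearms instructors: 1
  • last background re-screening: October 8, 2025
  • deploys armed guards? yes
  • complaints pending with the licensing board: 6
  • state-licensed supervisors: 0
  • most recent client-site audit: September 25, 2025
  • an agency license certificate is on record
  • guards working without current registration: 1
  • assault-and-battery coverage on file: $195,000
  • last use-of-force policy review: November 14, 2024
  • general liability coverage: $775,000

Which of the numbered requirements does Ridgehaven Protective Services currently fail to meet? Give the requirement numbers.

1. general liability coverage $775,000 < $850,000 → not met
2. condition 'deploys armed guards' holds; assault-and-battery coverage $195,000 < $250,000 → not met
3. state-licensed supervisors 0 < 4 → not met
4. guards working without current registration 1 ≤ 2 → met
5. complaints pending with the licensing board 6 > 4 → not met
6. firearms qualification 802 days ago vs limit 730 → not met
7. use-of-force policy review 377 days ago vs limit 365 → not met
8. guard registration renewal 49 days ago vs limit 45 → not met
9. background re-screening 49 days ago vs limit 45 → not met
10. agency license certificate present → met
11. condition 'provides executive protection' holds; certified firearms instructors 1 < 2 → not met
12. client-site audit 62 days ago vs limit 120 → met
Not met: 1, 2, 3, 5, 6, 7, 8, 9, 11

1, 2, 3, 5, 6, 7, 8, 9, 11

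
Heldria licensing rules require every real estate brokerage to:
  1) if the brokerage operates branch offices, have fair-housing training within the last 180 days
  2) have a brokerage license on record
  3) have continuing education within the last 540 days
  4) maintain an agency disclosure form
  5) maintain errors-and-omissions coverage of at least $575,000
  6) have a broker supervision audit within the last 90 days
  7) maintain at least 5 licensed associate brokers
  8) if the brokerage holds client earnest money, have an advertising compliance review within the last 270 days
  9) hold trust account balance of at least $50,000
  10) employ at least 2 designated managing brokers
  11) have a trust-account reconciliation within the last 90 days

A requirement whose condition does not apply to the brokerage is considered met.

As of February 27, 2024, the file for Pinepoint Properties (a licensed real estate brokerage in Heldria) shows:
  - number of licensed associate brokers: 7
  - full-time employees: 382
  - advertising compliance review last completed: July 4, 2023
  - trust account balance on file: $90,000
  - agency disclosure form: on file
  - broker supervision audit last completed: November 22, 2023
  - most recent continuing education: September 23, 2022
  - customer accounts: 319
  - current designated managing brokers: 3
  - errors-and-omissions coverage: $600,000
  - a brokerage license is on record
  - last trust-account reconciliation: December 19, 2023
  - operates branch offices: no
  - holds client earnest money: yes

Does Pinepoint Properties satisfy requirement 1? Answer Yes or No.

Yes

1. condition 'operates branch offices' does not hold → requirement n/a → met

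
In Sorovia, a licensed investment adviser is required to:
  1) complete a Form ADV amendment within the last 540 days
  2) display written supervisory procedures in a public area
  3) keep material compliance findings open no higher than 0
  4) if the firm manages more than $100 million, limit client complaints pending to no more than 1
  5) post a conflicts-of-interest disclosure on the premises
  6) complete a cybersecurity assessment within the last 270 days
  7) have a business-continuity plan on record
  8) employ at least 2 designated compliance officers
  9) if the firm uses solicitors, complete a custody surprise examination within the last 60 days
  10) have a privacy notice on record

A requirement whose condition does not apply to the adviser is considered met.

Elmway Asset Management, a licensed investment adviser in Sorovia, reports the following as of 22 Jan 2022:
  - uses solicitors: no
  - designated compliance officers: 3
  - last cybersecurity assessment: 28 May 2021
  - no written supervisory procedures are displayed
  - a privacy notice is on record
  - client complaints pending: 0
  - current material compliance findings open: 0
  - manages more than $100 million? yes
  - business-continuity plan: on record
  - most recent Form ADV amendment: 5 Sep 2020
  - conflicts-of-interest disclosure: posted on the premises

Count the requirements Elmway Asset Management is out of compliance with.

1. Form ADV amendment 504 days ago vs limit 540 → met
2. written supervisory procedures absent → not met
3. material compliance findings open 0 ≤ 0 → met
4. condition 'manages more than $100 million' holds; client complaints pending 0 ≤ 1 → met
5. conflicts-of-interest disclosure present → met
6. cybersecurity assessment 239 days ago vs limit 270 → met
7. business-continuity plan present → met
8. designated compliance officers 3 ≥ 2 → met
9. condition 'uses solicitors' does not hold → requirement n/a → met
10. privacy notice present → met
Not met: 1 of 10

1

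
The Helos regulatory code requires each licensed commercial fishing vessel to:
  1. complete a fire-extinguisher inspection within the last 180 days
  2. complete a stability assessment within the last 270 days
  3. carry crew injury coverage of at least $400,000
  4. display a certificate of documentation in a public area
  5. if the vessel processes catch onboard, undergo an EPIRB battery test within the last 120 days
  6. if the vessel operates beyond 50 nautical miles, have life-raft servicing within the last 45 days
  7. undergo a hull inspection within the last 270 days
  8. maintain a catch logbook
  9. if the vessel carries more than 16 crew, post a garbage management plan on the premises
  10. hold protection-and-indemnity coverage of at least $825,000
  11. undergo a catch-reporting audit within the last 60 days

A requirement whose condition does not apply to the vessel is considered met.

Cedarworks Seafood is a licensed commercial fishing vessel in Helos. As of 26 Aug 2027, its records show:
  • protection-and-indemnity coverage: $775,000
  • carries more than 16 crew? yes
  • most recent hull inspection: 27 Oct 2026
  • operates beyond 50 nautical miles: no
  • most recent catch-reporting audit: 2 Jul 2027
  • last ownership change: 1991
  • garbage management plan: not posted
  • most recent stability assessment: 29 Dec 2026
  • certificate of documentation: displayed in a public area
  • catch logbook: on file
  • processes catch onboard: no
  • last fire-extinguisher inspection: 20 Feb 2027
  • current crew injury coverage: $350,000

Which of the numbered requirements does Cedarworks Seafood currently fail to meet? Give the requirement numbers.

1, 3, 7, 9, 10

1. fire-extinguisher inspection 187 days ago vs limit 180 → not met
2. stability assessment 240 days ago vs limit 270 → met
3. crew injury coverage $350,000 < $400,000 → not met
4. certificate of documentation present → met
5. condition 'processes catch onboard' does not hold → requirement n/a → met
6. condition 'operates beyond 50 nautical miles' does not hold → requirement n/a → met
7. hull inspection 303 days ago vs limit 270 → not met
8. catch logbook present → met
9. condition 'carries more than 16 crew' holds; garbage management plan absent → not met
10. protection-and-indemnity coverage $775,000 < $825,000 → not met
11. catch-reporting audit 55 days ago vs limit 60 → met
Not met: 1, 3, 7, 9, 10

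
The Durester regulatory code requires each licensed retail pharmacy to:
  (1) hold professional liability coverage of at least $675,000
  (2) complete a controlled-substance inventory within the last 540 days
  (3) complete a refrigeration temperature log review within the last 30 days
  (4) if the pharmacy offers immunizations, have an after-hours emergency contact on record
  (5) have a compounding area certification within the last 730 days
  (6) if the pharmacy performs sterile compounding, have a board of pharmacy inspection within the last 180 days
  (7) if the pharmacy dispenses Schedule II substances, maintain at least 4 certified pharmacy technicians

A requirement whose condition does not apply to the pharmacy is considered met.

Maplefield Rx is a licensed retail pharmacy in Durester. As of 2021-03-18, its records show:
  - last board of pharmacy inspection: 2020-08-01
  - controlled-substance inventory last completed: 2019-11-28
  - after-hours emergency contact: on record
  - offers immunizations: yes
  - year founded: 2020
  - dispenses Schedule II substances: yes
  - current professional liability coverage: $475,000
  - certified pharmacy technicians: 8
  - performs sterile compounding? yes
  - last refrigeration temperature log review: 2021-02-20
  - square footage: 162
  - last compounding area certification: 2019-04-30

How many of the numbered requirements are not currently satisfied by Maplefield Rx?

1. professional liability coverage $475,000 < $675,000 → not met
2. controlled-substance inventory 476 days ago vs limit 540 → met
3. refrigeration temperature log review 26 days ago vs limit 30 → met
4. condition 'offers immunizations' holds; after-hours emergency contact present → met
5. compounding area certification 688 days ago vs limit 730 → met
6. condition 'performs sterile compounding' holds; board of pharmacy inspection 229 days ago vs limit 180 → not met
7. condition 'dispenses Schedule II substances' holds; certified pharmacy technicians 8 ≥ 4 → met
Not met: 2 of 7

2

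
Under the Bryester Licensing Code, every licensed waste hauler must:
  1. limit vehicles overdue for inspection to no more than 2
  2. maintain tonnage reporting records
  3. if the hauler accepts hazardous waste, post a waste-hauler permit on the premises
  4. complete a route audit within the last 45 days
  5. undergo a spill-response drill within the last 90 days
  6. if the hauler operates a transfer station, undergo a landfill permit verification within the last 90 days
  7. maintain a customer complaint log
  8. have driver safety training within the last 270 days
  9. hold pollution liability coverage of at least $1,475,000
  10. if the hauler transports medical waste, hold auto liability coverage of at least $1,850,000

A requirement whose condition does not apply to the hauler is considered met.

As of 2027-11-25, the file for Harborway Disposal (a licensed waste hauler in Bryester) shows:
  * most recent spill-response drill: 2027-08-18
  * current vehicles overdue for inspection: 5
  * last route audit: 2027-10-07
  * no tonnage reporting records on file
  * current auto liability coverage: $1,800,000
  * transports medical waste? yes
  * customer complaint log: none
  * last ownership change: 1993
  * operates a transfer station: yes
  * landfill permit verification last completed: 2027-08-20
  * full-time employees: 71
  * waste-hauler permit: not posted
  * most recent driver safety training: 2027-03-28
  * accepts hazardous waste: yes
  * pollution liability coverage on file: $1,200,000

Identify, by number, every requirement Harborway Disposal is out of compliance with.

1, 2, 3, 4, 5, 6, 7, 9, 10

1. vehicles overdue for inspection 5 > 2 → not met
2. tonnage reporting records absent → not met
3. condition 'accepts hazardous waste' holds; waste-hauler permit absent → not met
4. route audit 49 days ago vs limit 45 → not met
5. spill-response drill 99 days ago vs limit 90 → not met
6. condition 'operates a transfer station' holds; landfill permit verification 97 days ago vs limit 90 → not met
7. customer complaint log absent → not met
8. driver safety training 242 days ago vs limit 270 → met
9. pollution liability coverage $1,200,000 < $1,475,000 → not met
10. condition 'transports medical waste' holds; auto liability coverage $1,800,000 < $1,850,000 → not met
Not met: 1, 2, 3, 4, 5, 6, 7, 9, 10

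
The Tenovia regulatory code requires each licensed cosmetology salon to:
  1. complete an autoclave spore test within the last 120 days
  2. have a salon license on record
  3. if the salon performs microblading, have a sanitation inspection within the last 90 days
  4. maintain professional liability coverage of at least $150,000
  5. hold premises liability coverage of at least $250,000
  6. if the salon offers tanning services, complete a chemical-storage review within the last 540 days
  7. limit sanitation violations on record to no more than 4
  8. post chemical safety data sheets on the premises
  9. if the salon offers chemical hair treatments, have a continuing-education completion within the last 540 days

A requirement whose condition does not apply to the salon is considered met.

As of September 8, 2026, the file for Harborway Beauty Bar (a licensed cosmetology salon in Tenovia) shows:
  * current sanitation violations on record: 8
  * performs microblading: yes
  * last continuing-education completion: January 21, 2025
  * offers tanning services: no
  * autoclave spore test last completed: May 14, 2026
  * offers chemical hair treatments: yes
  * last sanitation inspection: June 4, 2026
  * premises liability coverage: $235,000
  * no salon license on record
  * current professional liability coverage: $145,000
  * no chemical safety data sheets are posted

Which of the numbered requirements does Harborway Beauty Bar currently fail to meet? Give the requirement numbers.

2, 3, 4, 5, 7, 8, 9

1. autoclave spore test 117 days ago vs limit 120 → met
2. salon license absent → not met
3. condition 'performs microblading' holds; sanitation inspection 96 days ago vs limit 90 → not met
4. professional liability coverage $145,000 < $150,000 → not met
5. premises liability coverage $235,000 < $250,000 → not met
6. condition 'offers tanning services' does not hold → requirement n/a → met
7. sanitation violations on record 8 > 4 → not met
8. chemical safety data sheets absent → not met
9. condition 'offers chemical hair treatments' holds; continuing-education completion 595 days ago vs limit 540 → not met
Not met: 2, 3, 4, 5, 7, 8, 9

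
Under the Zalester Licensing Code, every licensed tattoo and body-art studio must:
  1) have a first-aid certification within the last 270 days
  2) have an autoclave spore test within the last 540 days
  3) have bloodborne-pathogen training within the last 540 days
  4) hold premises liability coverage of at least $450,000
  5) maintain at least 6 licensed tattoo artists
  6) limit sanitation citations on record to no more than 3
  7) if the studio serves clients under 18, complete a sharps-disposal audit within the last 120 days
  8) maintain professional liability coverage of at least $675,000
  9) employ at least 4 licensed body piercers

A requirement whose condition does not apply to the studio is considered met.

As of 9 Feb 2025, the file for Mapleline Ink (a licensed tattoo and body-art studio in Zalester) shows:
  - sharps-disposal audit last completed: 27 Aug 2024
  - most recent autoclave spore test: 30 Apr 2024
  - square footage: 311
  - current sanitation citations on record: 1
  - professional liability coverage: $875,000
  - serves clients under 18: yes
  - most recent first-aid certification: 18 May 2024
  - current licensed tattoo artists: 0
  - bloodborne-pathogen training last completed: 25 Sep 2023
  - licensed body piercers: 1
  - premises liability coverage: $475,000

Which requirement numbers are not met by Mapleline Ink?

1. first-aid certification 267 days ago vs limit 270 → met
2. autoclave spore test 285 days ago vs limit 540 → met
3. bloodborne-pathogen training 503 days ago vs limit 540 → met
4. premises liability coverage $475,000 ≥ $450,000 → met
5. licensed tattoo artists 0 < 6 → not met
6. sanitation citations on record 1 ≤ 3 → met
7. condition 'serves clients under 18' holds; sharps-disposal audit 166 days ago vs limit 120 → not met
8. professional liability coverage $875,000 ≥ $675,000 → met
9. licensed body piercers 1 < 4 → not met
Not met: 5, 7, 9

5, 7, 9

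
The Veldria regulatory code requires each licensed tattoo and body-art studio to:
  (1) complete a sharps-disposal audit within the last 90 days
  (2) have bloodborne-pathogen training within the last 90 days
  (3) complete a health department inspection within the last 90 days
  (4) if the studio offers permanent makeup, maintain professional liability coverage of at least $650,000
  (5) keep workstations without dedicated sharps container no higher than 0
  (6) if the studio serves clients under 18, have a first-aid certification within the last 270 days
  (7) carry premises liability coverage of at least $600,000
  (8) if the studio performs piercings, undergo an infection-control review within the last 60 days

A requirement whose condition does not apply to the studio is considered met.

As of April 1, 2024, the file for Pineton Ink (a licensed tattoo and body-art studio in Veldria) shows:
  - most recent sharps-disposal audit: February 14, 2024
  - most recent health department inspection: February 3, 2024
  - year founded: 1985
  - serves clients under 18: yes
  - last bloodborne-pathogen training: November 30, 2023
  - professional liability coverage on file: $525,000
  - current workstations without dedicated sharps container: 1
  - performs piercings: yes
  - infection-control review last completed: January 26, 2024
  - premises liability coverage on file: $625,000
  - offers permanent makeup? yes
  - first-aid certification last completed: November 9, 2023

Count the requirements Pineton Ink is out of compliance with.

4

1. sharps-disposal audit 47 days ago vs limit 90 → met
2. bloodborne-pathogen training 123 days ago vs limit 90 → not met
3. health department inspection 58 days ago vs limit 90 → met
4. condition 'offers permanent makeup' holds; professional liability coverage $525,000 < $650,000 → not met
5. workstations without dedicated sharps container 1 > 0 → not met
6. condition 'serves clients under 18' holds; first-aid certification 144 days ago vs limit 270 → met
7. premises liability coverage $625,000 ≥ $600,000 → met
8. condition 'performs piercings' holds; infection-control review 66 days ago vs limit 60 → not met
Not met: 4 of 8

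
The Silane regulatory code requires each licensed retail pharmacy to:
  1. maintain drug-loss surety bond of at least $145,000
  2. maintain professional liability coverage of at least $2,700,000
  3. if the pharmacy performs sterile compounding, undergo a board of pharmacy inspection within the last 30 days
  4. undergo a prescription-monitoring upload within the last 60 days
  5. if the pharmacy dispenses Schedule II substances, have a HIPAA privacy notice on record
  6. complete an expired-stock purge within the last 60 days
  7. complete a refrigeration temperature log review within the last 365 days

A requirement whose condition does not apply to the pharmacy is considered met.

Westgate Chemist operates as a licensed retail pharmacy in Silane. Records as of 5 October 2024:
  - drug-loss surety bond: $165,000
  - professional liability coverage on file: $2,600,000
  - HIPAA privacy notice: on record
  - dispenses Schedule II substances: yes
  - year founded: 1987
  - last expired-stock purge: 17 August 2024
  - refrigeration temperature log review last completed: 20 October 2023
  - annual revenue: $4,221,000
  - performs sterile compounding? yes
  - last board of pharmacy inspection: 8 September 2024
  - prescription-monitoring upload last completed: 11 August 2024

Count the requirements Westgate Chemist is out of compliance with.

1

1. drug-loss surety bond $165,000 ≥ $145,000 → met
2. professional liability coverage $2,600,000 < $2,700,000 → not met
3. condition 'performs sterile compounding' holds; board of pharmacy inspection 27 days ago vs limit 30 → met
4. prescription-monitoring upload 55 days ago vs limit 60 → met
5. condition 'dispenses Schedule II substances' holds; HIPAA privacy notice present → met
6. expired-stock purge 49 days ago vs limit 60 → met
7. refrigeration temperature log review 351 days ago vs limit 365 → met
Not met: 1 of 7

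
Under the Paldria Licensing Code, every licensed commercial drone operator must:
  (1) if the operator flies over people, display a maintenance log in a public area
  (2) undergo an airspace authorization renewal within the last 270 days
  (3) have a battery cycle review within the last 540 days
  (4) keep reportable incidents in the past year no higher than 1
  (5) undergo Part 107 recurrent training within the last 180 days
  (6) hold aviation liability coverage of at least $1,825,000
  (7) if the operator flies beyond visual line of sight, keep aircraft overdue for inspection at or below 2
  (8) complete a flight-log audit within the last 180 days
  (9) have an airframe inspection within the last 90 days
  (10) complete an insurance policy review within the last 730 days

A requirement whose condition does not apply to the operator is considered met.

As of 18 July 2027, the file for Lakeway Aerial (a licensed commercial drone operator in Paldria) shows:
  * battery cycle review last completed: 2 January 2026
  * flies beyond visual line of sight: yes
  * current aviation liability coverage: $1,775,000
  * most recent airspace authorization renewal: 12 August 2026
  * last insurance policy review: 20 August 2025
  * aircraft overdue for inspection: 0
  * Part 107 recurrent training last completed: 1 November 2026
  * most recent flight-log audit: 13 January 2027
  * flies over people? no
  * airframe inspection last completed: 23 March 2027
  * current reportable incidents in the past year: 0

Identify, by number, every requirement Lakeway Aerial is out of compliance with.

2, 3, 5, 6, 8, 9

1. condition 'flies over people' does not hold → requirement n/a → met
2. airspace authorization renewal 340 days ago vs limit 270 → not met
3. battery cycle review 562 days ago vs limit 540 → not met
4. reportable incidents in the past year 0 ≤ 1 → met
5. Part 107 recurrent training 259 days ago vs limit 180 → not met
6. aviation liability coverage $1,775,000 < $1,825,000 → not met
7. condition 'flies beyond visual line of sight' holds; aircraft overdue for inspection 0 ≤ 2 → met
8. flight-log audit 186 days ago vs limit 180 → not met
9. airframe inspection 117 days ago vs limit 90 → not met
10. insurance policy review 697 days ago vs limit 730 → met
Not met: 2, 3, 5, 6, 8, 9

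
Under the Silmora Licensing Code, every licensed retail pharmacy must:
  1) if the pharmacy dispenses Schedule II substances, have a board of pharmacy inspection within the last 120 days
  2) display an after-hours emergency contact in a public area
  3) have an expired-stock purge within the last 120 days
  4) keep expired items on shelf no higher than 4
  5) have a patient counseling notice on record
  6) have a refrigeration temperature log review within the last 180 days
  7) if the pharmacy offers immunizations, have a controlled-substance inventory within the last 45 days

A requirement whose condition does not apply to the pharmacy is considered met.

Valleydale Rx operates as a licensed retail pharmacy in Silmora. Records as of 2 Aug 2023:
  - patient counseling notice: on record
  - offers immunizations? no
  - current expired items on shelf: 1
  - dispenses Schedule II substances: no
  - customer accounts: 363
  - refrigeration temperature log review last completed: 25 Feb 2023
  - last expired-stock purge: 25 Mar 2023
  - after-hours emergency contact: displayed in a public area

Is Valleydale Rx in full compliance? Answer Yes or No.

No

1. condition 'dispenses Schedule II substances' does not hold → requirement n/a → met
2. after-hours emergency contact present → met
3. expired-stock purge 130 days ago vs limit 120 → not met
4. expired items on shelf 1 ≤ 4 → met
5. patient counseling notice present → met
6. refrigeration temperature log review 158 days ago vs limit 180 → met
7. condition 'offers immunizations' does not hold → requirement n/a → met
Not met: 3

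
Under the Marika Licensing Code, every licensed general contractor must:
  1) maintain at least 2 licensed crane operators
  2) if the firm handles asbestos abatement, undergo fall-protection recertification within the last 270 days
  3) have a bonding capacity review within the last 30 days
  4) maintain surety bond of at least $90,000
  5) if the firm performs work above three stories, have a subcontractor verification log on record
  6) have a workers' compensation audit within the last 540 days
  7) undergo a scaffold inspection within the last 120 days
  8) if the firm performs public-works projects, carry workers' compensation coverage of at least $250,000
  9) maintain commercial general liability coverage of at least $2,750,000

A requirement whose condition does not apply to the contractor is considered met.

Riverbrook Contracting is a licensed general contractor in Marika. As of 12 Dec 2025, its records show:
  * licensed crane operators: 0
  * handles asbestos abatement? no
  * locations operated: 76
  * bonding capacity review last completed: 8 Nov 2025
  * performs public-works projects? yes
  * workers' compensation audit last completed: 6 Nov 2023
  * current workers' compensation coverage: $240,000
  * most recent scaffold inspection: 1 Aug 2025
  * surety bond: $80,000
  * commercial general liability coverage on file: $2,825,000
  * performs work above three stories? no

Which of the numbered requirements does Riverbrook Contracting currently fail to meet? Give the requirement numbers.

1, 3, 4, 6, 7, 8

1. licensed crane operators 0 < 2 → not met
2. condition 'handles asbestos abatement' does not hold → requirement n/a → met
3. bonding capacity review 34 days ago vs limit 30 → not met
4. surety bond $80,000 < $90,000 → not met
5. condition 'performs work above three stories' does not hold → requirement n/a → met
6. workers' compensation audit 767 days ago vs limit 540 → not met
7. scaffold inspection 133 days ago vs limit 120 → not met
8. condition 'performs public-works projects' holds; workers' compensation coverage $240,000 < $250,000 → not met
9. commercial general liability coverage $2,825,000 ≥ $2,750,000 → met
Not met: 1, 3, 4, 6, 7, 8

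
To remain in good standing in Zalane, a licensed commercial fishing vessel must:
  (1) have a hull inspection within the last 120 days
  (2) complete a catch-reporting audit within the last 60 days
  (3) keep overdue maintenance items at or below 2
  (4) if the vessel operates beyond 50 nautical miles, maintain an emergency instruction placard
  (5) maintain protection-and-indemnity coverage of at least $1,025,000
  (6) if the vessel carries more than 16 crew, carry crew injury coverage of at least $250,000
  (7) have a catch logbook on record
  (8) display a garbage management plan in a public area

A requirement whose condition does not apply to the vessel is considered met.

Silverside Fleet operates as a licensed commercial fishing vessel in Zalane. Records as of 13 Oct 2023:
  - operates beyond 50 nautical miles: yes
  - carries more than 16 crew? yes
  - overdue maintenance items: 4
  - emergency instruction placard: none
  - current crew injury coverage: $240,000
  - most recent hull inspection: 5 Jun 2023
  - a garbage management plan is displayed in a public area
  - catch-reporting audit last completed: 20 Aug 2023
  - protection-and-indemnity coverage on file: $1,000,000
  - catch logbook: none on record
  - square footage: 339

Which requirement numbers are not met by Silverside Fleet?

1, 3, 4, 5, 6, 7

1. hull inspection 130 days ago vs limit 120 → not met
2. catch-reporting audit 54 days ago vs limit 60 → met
3. overdue maintenance items 4 > 2 → not met
4. condition 'operates beyond 50 nautical miles' holds; emergency instruction placard absent → not met
5. protection-and-indemnity coverage $1,000,000 < $1,025,000 → not met
6. condition 'carries more than 16 crew' holds; crew injury coverage $240,000 < $250,000 → not met
7. catch logbook absent → not met
8. garbage management plan present → met
Not met: 1, 3, 4, 5, 6, 7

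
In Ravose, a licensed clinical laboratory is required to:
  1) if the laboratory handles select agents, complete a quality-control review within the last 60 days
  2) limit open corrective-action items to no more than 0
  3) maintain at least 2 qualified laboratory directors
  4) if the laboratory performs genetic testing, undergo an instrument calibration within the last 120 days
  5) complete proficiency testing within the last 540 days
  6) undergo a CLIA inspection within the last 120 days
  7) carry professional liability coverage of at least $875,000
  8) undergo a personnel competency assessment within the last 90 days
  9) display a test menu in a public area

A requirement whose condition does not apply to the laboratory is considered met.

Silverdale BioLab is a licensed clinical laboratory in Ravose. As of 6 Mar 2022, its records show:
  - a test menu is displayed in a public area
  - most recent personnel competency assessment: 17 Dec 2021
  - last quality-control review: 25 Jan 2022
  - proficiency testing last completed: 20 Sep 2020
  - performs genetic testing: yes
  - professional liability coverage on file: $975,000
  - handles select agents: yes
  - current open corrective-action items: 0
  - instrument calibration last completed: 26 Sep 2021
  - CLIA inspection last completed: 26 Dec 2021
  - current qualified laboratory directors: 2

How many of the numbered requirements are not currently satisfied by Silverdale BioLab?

1. condition 'handles select agents' holds; quality-control review 40 days ago vs limit 60 → met
2. open corrective-action items 0 ≤ 0 → met
3. qualified laboratory directors 2 ≥ 2 → met
4. condition 'performs genetic testing' holds; instrument calibration 161 days ago vs limit 120 → not met
5. proficiency testing 532 days ago vs limit 540 → met
6. CLIA inspection 70 days ago vs limit 120 → met
7. professional liability coverage $975,000 ≥ $875,000 → met
8. personnel competency assessment 79 days ago vs limit 90 → met
9. test menu present → met
Not met: 1 of 9

1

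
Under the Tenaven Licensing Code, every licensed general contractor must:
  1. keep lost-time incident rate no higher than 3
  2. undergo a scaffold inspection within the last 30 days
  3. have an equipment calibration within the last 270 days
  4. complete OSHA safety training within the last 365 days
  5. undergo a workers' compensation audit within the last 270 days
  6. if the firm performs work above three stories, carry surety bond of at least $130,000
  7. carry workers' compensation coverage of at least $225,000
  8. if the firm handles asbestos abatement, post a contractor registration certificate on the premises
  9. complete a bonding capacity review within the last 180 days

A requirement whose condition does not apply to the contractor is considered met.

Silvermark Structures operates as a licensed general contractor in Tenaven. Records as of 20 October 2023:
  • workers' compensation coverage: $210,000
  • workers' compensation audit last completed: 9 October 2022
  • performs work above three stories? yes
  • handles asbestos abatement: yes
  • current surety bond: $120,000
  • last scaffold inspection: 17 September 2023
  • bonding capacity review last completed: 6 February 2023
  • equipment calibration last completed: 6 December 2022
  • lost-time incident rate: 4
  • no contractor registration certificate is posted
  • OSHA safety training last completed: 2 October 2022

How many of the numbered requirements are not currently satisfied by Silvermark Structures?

1. lost-time incident rate 4 > 3 → not met
2. scaffold inspection 33 days ago vs limit 30 → not met
3. equipment calibration 318 days ago vs limit 270 → not met
4. OSHA safety training 383 days ago vs limit 365 → not met
5. workers' compensation audit 376 days ago vs limit 270 → not met
6. condition 'performs work above three stories' holds; surety bond $120,000 < $130,000 → not met
7. workers' compensation coverage $210,000 < $225,000 → not met
8. condition 'handles asbestos abatement' holds; contractor registration certificate absent → not met
9. bonding capacity review 256 days ago vs limit 180 → not met
Not met: 9 of 9

9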